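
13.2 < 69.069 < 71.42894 True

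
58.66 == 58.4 False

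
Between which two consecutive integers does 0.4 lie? 0 and 1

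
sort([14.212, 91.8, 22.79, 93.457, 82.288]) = [14.212, 22.79, 82.288, 91.8, 93.457]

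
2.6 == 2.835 False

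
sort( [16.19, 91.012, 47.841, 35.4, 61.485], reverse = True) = [91.012, 61.485, 47.841, 35.4, 16.19]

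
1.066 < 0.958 False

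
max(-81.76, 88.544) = 88.544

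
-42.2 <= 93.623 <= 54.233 False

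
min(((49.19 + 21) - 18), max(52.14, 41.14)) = 52.14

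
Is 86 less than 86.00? No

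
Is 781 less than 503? No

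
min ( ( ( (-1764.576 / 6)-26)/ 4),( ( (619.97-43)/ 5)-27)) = -80.024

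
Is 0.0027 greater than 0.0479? No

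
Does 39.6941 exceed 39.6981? No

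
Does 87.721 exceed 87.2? Yes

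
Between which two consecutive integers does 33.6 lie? 33 and 34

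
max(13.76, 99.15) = 99.15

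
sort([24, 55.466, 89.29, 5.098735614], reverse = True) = [89.29, 55.466, 24, 5.098735614]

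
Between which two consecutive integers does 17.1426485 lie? 17 and 18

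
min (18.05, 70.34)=18.05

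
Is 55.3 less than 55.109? No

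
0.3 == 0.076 False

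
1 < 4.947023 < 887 True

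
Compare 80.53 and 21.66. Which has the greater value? 80.53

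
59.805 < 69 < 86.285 True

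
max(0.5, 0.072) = 0.5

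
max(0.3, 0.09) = 0.3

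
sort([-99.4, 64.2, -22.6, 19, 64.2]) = [-99.4, -22.6, 19, 64.2, 64.2]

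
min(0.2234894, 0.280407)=0.2234894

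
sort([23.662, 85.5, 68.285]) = [23.662, 68.285, 85.5]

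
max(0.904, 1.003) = 1.003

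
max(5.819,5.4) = 5.819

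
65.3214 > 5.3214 True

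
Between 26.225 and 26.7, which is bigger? 26.7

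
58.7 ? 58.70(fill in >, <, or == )==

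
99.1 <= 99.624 True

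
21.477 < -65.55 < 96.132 False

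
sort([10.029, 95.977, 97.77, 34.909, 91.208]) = [10.029, 34.909, 91.208, 95.977, 97.77]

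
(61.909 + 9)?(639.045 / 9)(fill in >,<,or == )<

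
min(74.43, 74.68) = 74.43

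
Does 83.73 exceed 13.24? Yes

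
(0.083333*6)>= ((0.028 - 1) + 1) True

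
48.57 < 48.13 False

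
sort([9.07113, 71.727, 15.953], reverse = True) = [71.727, 15.953, 9.07113]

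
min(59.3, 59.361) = 59.3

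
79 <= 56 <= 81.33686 False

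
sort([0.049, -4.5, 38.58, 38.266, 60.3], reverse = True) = [60.3, 38.58, 38.266, 0.049, -4.5]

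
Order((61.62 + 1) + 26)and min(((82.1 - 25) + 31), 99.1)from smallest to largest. min(((82.1 - 25) + 31), 99.1), ((61.62 + 1) + 26)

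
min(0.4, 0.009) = 0.009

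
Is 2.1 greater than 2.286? No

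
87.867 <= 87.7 False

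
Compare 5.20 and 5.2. They are equal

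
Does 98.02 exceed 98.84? No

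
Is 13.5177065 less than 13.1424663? No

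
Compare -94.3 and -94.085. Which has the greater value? -94.085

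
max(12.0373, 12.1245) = 12.1245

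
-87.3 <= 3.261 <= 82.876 True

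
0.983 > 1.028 False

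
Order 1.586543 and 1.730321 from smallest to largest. 1.586543, 1.730321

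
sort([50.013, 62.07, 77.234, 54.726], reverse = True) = [77.234, 62.07, 54.726, 50.013]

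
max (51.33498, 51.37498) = 51.37498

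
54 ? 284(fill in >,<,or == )<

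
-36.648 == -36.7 False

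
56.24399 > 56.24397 True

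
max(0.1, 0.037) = 0.1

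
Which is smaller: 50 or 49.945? 49.945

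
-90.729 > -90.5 False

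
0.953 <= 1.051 True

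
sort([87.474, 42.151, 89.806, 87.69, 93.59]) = [42.151, 87.474, 87.69, 89.806, 93.59]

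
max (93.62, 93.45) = 93.62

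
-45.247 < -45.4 False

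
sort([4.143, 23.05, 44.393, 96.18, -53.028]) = [-53.028, 4.143, 23.05, 44.393, 96.18]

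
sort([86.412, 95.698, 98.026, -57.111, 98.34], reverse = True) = [98.34, 98.026, 95.698, 86.412, -57.111]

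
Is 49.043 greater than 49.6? No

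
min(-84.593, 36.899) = -84.593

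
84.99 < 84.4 False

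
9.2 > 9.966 False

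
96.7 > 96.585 True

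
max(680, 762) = 762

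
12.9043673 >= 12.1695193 True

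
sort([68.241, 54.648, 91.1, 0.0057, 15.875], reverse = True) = [91.1, 68.241, 54.648, 15.875, 0.0057]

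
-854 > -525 False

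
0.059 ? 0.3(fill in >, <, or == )<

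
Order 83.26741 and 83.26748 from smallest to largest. 83.26741, 83.26748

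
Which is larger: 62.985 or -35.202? 62.985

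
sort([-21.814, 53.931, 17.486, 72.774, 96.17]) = [-21.814, 17.486, 53.931, 72.774, 96.17]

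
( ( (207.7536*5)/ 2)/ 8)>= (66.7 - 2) True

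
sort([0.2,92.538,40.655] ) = [0.2,40.655,92.538]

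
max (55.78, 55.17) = 55.78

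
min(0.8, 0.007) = 0.007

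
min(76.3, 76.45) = 76.3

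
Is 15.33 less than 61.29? Yes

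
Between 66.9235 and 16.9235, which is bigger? 66.9235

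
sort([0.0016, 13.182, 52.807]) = [0.0016, 13.182, 52.807]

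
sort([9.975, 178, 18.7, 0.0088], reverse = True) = [178, 18.7, 9.975, 0.0088]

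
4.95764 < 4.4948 False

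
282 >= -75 True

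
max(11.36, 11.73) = 11.73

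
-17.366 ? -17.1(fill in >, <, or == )<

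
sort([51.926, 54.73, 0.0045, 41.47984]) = [0.0045, 41.47984, 51.926, 54.73]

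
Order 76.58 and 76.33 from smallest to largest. 76.33, 76.58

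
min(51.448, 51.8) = 51.448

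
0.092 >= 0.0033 True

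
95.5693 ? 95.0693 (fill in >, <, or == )>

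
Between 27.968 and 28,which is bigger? 28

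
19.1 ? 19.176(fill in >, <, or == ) <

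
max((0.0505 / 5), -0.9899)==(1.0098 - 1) False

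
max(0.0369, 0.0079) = 0.0369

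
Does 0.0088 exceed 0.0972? No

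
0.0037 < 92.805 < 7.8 False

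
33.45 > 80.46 False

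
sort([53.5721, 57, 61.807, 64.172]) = [53.5721, 57, 61.807, 64.172]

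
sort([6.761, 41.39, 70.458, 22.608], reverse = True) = [70.458, 41.39, 22.608, 6.761]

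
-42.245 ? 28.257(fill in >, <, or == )<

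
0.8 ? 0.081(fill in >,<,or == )>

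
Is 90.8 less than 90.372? No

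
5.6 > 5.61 False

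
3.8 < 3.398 False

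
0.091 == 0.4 False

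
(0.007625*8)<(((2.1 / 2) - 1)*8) True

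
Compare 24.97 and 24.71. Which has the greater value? 24.97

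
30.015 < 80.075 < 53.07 False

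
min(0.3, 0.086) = 0.086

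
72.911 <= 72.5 False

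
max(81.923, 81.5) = 81.923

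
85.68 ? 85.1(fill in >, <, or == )>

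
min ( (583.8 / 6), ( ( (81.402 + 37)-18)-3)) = 97.3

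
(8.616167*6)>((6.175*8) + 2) True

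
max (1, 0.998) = 1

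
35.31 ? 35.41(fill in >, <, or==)<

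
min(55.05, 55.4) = 55.05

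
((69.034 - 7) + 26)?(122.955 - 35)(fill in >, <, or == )>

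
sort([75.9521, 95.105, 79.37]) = [75.9521, 79.37, 95.105]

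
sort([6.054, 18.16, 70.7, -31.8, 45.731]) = [-31.8, 6.054, 18.16, 45.731, 70.7]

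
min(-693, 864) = -693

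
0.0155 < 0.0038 False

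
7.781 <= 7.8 True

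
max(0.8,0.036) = 0.8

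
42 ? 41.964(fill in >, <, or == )>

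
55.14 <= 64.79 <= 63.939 False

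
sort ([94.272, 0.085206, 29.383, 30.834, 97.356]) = [0.085206, 29.383, 30.834, 94.272, 97.356]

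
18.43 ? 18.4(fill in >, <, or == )>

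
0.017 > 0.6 False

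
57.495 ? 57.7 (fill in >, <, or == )<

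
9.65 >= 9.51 True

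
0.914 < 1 True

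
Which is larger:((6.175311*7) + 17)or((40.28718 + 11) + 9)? ((40.28718 + 11) + 9)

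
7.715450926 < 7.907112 True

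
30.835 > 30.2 True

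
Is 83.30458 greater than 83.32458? No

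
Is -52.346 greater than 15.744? No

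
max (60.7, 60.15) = 60.7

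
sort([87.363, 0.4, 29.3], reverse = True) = [87.363, 29.3, 0.4]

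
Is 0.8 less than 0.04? No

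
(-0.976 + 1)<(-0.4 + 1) True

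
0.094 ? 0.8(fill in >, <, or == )<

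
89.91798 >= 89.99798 False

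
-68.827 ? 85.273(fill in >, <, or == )<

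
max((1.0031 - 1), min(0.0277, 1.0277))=0.0277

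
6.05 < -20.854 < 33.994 False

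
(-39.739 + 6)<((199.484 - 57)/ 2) True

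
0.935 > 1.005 False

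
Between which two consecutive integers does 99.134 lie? 99 and 100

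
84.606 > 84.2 True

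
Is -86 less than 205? Yes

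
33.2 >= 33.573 False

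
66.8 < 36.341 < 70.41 False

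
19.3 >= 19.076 True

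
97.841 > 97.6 True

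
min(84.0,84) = 84.0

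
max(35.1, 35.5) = 35.5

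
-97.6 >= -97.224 False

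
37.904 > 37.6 True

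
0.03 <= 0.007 False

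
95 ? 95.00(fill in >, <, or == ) ==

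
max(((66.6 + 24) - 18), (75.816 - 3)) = 72.816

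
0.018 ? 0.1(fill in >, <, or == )<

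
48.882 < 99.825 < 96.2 False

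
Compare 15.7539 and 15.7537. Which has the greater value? 15.7539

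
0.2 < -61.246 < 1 False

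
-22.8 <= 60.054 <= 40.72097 False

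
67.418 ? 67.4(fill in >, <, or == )>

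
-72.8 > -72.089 False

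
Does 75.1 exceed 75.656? No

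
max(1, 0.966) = 1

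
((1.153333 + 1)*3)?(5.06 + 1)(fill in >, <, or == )>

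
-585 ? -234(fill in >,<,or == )<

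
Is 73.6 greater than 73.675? No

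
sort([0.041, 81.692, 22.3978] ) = [0.041, 22.3978, 81.692]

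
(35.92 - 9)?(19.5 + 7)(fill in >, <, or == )>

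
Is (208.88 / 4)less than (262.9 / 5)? Yes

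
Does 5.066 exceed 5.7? No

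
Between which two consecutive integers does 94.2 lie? 94 and 95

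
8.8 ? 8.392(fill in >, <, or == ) >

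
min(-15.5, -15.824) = -15.824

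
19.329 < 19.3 False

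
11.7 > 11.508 True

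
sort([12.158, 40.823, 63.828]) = [12.158, 40.823, 63.828]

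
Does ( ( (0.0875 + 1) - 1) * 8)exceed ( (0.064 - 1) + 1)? Yes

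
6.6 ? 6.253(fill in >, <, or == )>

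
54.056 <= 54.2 True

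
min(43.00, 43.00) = 43.00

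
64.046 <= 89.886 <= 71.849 False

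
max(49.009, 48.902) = 49.009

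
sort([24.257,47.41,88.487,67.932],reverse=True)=[88.487,67.932,47.41,24.257]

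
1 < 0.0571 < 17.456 False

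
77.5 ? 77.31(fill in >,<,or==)>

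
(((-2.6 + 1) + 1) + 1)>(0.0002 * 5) True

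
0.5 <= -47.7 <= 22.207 False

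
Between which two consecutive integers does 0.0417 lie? 0 and 1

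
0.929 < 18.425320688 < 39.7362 True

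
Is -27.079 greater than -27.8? Yes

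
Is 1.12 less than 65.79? Yes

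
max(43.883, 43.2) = 43.883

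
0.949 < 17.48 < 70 True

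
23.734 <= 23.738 True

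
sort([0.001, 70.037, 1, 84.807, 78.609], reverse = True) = [84.807, 78.609, 70.037, 1, 0.001]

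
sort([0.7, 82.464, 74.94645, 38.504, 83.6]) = [0.7, 38.504, 74.94645, 82.464, 83.6]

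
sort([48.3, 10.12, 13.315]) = [10.12, 13.315, 48.3]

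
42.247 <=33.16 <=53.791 False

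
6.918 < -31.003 False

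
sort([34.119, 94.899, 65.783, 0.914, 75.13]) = [0.914, 34.119, 65.783, 75.13, 94.899]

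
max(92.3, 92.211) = 92.3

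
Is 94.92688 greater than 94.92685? Yes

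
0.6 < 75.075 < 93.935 True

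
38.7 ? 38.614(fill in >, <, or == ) >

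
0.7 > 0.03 True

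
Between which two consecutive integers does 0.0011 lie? 0 and 1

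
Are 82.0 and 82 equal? Yes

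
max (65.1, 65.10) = 65.10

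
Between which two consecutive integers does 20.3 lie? 20 and 21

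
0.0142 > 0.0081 True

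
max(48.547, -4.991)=48.547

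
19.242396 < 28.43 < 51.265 True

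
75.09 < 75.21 True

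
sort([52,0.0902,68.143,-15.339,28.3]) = [-15.339,0.0902,28.3,52,68.143]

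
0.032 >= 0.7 False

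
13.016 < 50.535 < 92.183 True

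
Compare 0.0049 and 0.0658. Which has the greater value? 0.0658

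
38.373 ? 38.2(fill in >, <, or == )>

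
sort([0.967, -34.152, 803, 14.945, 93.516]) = [-34.152, 0.967, 14.945, 93.516, 803]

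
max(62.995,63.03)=63.03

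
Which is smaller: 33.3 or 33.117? 33.117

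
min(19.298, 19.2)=19.2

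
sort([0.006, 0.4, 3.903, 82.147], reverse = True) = [82.147, 3.903, 0.4, 0.006]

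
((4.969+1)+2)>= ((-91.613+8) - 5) True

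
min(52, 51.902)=51.902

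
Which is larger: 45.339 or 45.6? 45.6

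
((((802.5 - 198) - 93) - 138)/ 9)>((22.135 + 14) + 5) True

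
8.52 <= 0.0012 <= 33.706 False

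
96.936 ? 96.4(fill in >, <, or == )>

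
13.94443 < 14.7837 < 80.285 True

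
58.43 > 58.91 False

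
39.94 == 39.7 False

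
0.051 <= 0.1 True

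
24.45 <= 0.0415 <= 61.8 False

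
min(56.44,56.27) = 56.27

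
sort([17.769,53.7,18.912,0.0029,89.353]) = [0.0029,17.769,18.912,53.7,89.353]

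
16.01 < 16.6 True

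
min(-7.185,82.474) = -7.185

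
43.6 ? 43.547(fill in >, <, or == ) >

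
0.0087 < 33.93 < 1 False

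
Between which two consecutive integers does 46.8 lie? 46 and 47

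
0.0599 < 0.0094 False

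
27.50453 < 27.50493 True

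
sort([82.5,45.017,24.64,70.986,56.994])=[24.64,45.017,56.994,70.986,82.5]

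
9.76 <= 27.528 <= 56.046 True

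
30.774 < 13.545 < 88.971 False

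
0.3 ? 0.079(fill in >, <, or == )>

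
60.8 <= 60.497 False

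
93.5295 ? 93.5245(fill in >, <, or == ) >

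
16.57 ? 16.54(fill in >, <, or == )>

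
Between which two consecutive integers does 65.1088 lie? 65 and 66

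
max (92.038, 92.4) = 92.4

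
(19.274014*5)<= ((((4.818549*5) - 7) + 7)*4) True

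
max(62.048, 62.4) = 62.4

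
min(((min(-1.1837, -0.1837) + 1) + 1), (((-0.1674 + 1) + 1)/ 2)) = 0.8163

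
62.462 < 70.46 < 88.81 True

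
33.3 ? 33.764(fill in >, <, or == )<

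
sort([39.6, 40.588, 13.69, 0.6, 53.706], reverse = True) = [53.706, 40.588, 39.6, 13.69, 0.6]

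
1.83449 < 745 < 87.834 False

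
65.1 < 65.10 False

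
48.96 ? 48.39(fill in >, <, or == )>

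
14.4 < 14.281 False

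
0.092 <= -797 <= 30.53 False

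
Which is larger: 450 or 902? 902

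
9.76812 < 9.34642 False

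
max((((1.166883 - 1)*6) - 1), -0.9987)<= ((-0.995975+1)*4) True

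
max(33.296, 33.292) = 33.296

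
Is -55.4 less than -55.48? No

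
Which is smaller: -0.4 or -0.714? -0.714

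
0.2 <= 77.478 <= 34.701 False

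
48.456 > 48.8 False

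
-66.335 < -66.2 True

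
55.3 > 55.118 True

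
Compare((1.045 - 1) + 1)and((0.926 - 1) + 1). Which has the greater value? ((1.045 - 1) + 1)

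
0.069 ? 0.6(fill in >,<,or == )<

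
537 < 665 True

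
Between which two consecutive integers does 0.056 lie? 0 and 1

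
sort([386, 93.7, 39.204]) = [39.204, 93.7, 386]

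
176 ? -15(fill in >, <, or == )>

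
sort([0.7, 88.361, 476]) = [0.7, 88.361, 476]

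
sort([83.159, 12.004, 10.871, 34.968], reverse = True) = [83.159, 34.968, 12.004, 10.871]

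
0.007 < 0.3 True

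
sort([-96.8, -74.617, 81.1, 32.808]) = [-96.8, -74.617, 32.808, 81.1]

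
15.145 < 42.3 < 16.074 False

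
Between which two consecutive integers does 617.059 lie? 617 and 618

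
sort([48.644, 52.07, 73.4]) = [48.644, 52.07, 73.4]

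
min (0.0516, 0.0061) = 0.0061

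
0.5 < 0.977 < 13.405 True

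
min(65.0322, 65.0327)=65.0322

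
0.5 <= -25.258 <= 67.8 False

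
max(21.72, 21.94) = 21.94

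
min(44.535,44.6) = 44.535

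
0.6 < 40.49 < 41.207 True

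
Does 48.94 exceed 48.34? Yes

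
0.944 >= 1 False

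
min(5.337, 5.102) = 5.102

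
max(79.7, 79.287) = 79.7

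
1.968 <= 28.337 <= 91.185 True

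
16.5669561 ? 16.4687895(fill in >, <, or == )>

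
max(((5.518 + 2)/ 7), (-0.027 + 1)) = 1.074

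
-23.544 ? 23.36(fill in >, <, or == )<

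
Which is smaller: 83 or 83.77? 83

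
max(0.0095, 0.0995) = 0.0995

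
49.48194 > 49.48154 True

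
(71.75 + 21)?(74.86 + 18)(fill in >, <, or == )<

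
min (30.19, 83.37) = 30.19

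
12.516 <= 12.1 False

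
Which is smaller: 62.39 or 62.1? 62.1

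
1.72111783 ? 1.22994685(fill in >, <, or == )>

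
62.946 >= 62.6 True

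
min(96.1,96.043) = 96.043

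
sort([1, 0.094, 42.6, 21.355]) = [0.094, 1, 21.355, 42.6]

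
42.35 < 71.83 True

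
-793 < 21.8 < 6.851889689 False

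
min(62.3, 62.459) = 62.3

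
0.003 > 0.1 False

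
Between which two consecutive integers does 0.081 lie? 0 and 1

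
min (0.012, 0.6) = 0.012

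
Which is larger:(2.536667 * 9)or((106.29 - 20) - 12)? ((106.29 - 20) - 12)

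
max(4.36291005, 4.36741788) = 4.36741788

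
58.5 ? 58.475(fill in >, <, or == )>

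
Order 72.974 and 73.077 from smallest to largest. 72.974,73.077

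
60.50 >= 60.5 True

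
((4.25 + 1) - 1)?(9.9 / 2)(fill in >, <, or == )<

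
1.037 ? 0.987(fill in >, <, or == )>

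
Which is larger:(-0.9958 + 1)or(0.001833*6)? (0.001833*6)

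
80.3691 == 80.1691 False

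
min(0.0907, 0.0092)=0.0092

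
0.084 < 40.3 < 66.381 True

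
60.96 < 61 True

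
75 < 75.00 False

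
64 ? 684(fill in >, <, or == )<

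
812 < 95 False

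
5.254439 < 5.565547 True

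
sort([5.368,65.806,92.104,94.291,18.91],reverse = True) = [94.291,92.104,65.806,18.91,5.368]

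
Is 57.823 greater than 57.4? Yes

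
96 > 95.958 True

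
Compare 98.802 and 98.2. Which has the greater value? 98.802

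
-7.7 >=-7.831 True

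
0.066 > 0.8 False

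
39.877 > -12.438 True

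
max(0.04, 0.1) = 0.1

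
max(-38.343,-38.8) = -38.343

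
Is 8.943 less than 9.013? Yes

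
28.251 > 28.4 False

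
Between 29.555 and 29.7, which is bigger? 29.7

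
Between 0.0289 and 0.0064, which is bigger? 0.0289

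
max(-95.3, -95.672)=-95.3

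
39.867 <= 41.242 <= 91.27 True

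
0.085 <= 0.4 True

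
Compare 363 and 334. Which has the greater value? 363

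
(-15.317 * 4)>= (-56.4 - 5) True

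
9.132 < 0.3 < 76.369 False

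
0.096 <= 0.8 True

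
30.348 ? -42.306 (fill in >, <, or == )>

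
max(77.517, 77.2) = 77.517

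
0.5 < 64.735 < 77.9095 True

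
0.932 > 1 False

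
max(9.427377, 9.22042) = 9.427377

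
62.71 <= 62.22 False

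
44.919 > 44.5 True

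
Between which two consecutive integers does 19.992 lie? 19 and 20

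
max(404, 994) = 994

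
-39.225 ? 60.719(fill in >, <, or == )<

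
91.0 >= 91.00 True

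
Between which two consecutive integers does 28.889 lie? 28 and 29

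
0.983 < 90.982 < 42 False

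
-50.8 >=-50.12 False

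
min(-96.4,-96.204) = -96.4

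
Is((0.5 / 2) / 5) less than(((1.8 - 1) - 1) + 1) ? Yes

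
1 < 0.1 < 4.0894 False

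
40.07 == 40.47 False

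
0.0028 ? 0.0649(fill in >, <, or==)<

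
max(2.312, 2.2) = 2.312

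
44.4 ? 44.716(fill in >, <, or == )<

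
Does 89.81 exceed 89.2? Yes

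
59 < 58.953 False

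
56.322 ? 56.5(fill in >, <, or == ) <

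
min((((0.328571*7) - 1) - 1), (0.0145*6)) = 0.087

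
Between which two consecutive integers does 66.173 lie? 66 and 67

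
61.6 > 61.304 True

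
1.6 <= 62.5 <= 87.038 True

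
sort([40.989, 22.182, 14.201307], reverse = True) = [40.989, 22.182, 14.201307]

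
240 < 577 True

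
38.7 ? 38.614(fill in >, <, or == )>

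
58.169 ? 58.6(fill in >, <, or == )<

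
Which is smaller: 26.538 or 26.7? 26.538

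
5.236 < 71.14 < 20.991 False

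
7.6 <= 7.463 False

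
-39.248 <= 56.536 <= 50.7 False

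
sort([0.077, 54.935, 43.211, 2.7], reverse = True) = [54.935, 43.211, 2.7, 0.077]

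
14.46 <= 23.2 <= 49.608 True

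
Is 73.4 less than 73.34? No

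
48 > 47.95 True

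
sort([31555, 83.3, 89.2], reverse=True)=[31555, 89.2, 83.3]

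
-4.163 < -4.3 False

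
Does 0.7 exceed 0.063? Yes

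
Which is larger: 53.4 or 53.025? 53.4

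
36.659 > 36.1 True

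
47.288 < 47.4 True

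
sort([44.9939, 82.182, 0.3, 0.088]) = [0.088, 0.3, 44.9939, 82.182]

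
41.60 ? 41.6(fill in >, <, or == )==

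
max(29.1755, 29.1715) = 29.1755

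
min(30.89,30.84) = 30.84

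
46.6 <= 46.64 True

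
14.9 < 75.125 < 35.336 False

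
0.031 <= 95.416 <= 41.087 False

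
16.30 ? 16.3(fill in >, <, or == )==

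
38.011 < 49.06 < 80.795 True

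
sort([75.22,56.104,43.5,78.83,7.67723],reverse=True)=[78.83,75.22,56.104,43.5,7.67723]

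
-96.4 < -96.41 False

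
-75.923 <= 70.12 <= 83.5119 True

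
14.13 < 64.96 True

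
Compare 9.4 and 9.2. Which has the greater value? 9.4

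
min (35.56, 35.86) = 35.56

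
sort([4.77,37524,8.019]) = [4.77,8.019,37524]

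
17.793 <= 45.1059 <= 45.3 True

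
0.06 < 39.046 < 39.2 True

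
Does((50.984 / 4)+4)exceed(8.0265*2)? Yes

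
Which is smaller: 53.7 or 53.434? 53.434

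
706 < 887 True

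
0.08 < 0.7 True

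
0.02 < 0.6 True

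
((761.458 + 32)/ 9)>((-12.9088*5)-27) True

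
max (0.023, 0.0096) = 0.023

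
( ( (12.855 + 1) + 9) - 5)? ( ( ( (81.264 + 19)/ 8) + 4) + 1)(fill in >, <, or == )>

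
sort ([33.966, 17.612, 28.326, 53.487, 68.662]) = [17.612, 28.326, 33.966, 53.487, 68.662]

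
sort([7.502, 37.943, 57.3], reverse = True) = [57.3, 37.943, 7.502]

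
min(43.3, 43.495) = 43.3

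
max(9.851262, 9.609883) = 9.851262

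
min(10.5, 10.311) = 10.311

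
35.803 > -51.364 True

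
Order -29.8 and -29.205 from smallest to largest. -29.8, -29.205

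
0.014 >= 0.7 False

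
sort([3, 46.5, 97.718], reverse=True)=[97.718, 46.5, 3]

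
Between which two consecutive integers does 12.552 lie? 12 and 13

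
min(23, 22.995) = 22.995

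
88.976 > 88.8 True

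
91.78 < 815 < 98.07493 False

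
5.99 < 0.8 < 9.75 False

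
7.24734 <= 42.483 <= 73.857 True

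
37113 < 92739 True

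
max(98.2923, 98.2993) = 98.2993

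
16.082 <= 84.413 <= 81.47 False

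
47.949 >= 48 False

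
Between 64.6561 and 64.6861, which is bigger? 64.6861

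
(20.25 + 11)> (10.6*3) False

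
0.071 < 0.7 True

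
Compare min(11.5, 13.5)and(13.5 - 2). They are equal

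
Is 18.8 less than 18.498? No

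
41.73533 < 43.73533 True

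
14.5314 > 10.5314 True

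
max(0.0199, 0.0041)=0.0199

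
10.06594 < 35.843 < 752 True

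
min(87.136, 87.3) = 87.136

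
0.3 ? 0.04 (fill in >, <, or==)>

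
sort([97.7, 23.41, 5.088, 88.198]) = [5.088, 23.41, 88.198, 97.7]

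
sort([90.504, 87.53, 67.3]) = [67.3, 87.53, 90.504]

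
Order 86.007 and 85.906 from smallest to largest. 85.906, 86.007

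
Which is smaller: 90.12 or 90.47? 90.12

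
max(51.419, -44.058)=51.419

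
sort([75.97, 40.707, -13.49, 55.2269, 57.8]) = [-13.49, 40.707, 55.2269, 57.8, 75.97]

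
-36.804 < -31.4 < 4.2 True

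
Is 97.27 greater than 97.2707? No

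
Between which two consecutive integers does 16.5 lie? 16 and 17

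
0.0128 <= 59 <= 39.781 False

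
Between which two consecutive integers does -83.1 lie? -84 and -83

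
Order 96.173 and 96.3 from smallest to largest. 96.173,96.3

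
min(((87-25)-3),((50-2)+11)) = 59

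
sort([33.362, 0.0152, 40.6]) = [0.0152, 33.362, 40.6]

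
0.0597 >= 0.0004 True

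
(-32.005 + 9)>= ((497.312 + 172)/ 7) False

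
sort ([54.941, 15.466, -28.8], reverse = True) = [54.941, 15.466, -28.8]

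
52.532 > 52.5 True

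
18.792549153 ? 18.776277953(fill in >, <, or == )>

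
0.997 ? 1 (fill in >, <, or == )<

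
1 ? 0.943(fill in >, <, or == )>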